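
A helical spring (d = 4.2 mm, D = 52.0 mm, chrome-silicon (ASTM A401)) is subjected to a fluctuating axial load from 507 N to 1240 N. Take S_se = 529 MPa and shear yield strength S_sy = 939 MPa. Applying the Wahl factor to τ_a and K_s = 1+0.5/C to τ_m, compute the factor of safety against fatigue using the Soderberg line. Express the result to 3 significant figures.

0.321

C = D/d = 52.0/4.2 = 12.3810; K_W = (4C−1)/(4C−4)+0.615/C = 1.1156; K_s = 1+0.5/C = 1.0404
F_a = (F_max−F_min)/2 = 366.5 N; F_m = (F_max+F_min)/2 = 873.5 N
τ_a = K_W·8F_aD/(πd³) = 1.1156 × 655.04 = 730.75 MPa
τ_m = K_s·8F_mD/(πd³) = 1.0404 × 1561.2 = 1624.2 MPa
Soderberg: 1/n_f = τ_a/S_se + τ_m/S_sy = 730.75/529 + 1624.2/939 = 1.38138 + 1.72976 = 3.1111
n_f = 1/3.1111 = 0.3214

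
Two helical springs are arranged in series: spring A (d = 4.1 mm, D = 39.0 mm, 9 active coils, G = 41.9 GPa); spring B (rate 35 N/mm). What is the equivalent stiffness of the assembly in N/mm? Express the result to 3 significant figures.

k_A = Gd⁴/(8D³N_a) = (41.9×10³)(4.1⁴)/(8·39.0³·9) = 2.7722 N/mm
Series: 1/k_eq = 1/2.7722 + 1/35 = 0.3893; k_eq = 2.5687 N/mm

2.57 N/mm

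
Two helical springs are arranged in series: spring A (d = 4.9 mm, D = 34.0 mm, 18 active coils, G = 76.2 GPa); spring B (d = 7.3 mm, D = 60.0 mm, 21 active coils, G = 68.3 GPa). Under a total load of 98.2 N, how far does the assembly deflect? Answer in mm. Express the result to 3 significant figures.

31.0 mm

k_A = Gd⁴/(8D³N_a) = (76.2×10³)(4.9⁴)/(8·34.0³·18) = 7.7614 N/mm
k_B = Gd⁴/(8D³N_a) = (68.3×10³)(7.3⁴)/(8·60.0³·21) = 5.345 N/mm
Series: 1/k_eq = 1/7.7614 + 1/5.345 = 0.31593; k_eq = 3.1652 N/mm
δ = F/k_eq = 98.2/3.1652 = 31.025 mm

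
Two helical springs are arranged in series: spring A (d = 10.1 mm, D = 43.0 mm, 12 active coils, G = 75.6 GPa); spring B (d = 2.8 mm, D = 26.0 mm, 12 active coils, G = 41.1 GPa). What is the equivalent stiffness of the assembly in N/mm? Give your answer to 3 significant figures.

1.48 N/mm

k_A = Gd⁴/(8D³N_a) = (75.6×10³)(10.1⁴)/(8·43.0³·12) = 103.07 N/mm
k_B = Gd⁴/(8D³N_a) = (41.1×10³)(2.8⁴)/(8·26.0³·12) = 1.4972 N/mm
Series: 1/k_eq = 1/103.07 + 1/1.4972 = 0.67761; k_eq = 1.4758 N/mm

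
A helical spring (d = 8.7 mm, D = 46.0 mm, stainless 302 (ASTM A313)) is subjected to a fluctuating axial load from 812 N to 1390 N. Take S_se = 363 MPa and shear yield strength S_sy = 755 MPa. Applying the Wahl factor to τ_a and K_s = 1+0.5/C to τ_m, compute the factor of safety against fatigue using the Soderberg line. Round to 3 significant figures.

C = D/d = 46.0/8.7 = 5.2874; K_W = (4C−1)/(4C−4)+0.615/C = 1.2912; K_s = 1+0.5/C = 1.0946
F_a = (F_max−F_min)/2 = 289 N; F_m = (F_max+F_min)/2 = 1101 N
τ_a = K_W·8F_aD/(πd³) = 1.2912 × 51.409 = 66.382 MPa
τ_m = K_s·8F_mD/(πd³) = 1.0946 × 195.85 = 214.37 MPa
Soderberg: 1/n_f = τ_a/S_se + τ_m/S_sy = 66.382/363 + 214.37/755 = 0.18287 + 0.28394 = 0.46681
n_f = 1/0.46681 = 2.142

2.14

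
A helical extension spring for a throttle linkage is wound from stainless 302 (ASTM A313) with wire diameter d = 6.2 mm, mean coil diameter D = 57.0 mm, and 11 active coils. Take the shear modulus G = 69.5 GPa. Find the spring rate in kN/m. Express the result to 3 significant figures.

k = Gd⁴/(8D³N_a) = (69.5×10³ × 6.2⁴) / (8 × 57.0³ × 11)
  = 1.02696e+08 / 1.6297e+07 = 6.3015 N/mm

6.30 kN/m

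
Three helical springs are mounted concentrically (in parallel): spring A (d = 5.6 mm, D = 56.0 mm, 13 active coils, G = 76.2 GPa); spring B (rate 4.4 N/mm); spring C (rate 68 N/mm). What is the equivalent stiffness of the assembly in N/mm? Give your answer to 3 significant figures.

76.5 N/mm

k_A = Gd⁴/(8D³N_a) = (76.2×10³)(5.6⁴)/(8·56.0³·13) = 4.1031 N/mm
Parallel: k_eq = 4.1031 + 4.4 + 68 = 76.503 N/mm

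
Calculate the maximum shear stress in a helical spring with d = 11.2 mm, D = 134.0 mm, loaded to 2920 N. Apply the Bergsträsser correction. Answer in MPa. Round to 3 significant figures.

788 MPa

Spring index C = D/d = 134.0/11.2 = 11.9643
K_B = (4C+2)/(4C−3) = 49.857/44.857 = 1.1115
τ₀ = 8FD/(πd³) = 8·2920·134.0/(π·11.2³) = 3.13024e+06/4413.7 = 709.21 MPa
τ_max = K·τ₀ = 1.1115 × 709.21 = 788.26 MPa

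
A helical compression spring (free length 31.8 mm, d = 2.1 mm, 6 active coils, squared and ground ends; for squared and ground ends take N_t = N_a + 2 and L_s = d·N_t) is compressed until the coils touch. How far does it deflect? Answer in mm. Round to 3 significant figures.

N_t = 8; L_s = 2.1·8 = 16.8 mm
δ_solid = L₀ − L_s = 31.8 − 16.8 = 15 mm

15.0 mm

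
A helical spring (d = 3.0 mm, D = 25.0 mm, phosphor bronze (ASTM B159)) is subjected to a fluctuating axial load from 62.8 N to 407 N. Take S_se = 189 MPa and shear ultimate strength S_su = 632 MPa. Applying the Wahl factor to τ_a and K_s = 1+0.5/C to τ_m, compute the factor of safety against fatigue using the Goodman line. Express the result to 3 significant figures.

C = D/d = 25.0/3.0 = 8.3333; K_W = (4C−1)/(4C−4)+0.615/C = 1.1761; K_s = 1+0.5/C = 1.0600
F_a = (F_max−F_min)/2 = 172.1 N; F_m = (F_max+F_min)/2 = 234.9 N
τ_a = K_W·8F_aD/(πd³) = 1.1761 × 405.79 = 477.23 MPa
τ_m = K_s·8F_mD/(πd³) = 1.0600 × 553.86 = 587.09 MPa
Goodman: 1/n_f = τ_a/S_se + τ_m/S_su = 477.23/189 + 587.09/632 = 2.52505 + 0.92894 = 3.454
n_f = 1/3.454 = 0.2895

0.290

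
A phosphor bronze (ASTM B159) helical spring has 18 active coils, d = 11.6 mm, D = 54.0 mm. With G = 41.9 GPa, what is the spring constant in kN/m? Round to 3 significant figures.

k = Gd⁴/(8D³N_a) = (41.9×10³ × 11.6⁴) / (8 × 54.0³ × 18)
  = 7.58658e+08 / 2.26748e+07 = 33.458 N/mm

33.5 kN/m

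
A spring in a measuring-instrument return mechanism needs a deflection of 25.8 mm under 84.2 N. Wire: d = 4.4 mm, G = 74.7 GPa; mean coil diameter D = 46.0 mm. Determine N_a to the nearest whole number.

Required rate k = F/δ = 84.2/25.8 = 3.2636 N/mm
N_a = Gd⁴/(8D³k) = (74.7×10³ × 4.4⁴)/(8 × 46.0³ × 3.2636)
    = 2.79983e+07 / 2.5413e+06 = 11.02 → 11 coils

11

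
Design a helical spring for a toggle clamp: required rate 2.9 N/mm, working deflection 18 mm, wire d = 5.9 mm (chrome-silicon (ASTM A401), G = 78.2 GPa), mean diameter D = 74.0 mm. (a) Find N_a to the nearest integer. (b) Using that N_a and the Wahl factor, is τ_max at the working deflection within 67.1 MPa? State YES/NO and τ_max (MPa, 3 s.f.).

N_a = Gd⁴/(8D³k) = (78.2×10³)(5.9⁴)/(8·74.0³·2.9) = 10.08 → N_a = 10
Actual rate k = Gd⁴/(8D³·10) = 2.923 N/mm
Working load F = kδ = 2.923·18 = 52.614 N
C = 74.0/5.9 = 12.5424; K_W = (4C−1)/(4C−4)+0.615/C = 1.1140
τ_max = K_W·8FD/(πd³) = 1.1140·48.275 = 53.778 MPa
τ_max ≤ 67.1 MPa → acceptable

(a) 10 coils; (b) YES, τ_max = 53.8 MPa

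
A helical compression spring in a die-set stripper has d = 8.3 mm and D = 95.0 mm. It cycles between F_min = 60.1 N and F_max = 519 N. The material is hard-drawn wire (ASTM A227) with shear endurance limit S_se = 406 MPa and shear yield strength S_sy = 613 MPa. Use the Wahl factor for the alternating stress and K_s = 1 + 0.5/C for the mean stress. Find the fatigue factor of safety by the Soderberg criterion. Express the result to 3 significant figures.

C = D/d = 95.0/8.3 = 11.4458; K_W = (4C−1)/(4C−4)+0.615/C = 1.1255; K_s = 1+0.5/C = 1.0437
F_a = (F_max−F_min)/2 = 229.45 N; F_m = (F_max+F_min)/2 = 289.55 N
τ_a = K_W·8F_aD/(πd³) = 1.1255 × 97.077 = 109.26 MPa
τ_m = K_s·8F_mD/(πd³) = 1.0437 × 122.5 = 127.86 MPa
Soderberg: 1/n_f = τ_a/S_se + τ_m/S_sy = 109.26/406 + 127.86/613 = 0.26912 + 0.20857 = 0.4777
n_f = 1/0.4777 = 2.093

2.09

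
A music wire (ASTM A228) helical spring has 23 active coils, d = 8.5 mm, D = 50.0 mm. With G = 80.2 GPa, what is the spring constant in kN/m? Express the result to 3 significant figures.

k = Gd⁴/(8D³N_a) = (80.2×10³ × 8.5⁴) / (8 × 50.0³ × 23)
  = 4.18649e+08 / 2.3e+07 = 18.202 N/mm

18.2 kN/m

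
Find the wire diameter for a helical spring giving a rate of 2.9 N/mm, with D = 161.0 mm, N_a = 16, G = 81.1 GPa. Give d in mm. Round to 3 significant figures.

d = (8D³N_a·k / G)^(1/4) = (8·161.0³·16·2.9 / (81.1×10³))^0.25
  = (19101)^0.25 = 11.7562 mm

11.8 mm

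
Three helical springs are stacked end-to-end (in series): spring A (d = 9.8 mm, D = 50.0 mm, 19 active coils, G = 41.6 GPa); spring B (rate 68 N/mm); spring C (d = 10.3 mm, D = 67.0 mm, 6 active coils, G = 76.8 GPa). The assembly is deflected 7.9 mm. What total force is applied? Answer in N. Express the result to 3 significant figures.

k_A = Gd⁴/(8D³N_a) = (41.6×10³)(9.8⁴)/(8·50.0³·19) = 20.195 N/mm
k_C = Gd⁴/(8D³N_a) = (76.8×10³)(10.3⁴)/(8·67.0³·6) = 59.875 N/mm
Series: 1/k_eq = 1/20.195 + 1/68 + 1/59.875 = 0.080925; k_eq = 12.357 N/mm
F = k_eq·δ = 12.357·7.9 = 97.622 N

97.6 N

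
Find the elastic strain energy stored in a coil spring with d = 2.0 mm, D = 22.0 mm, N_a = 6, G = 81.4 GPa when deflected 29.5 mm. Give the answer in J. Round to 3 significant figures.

1.11 J

k = Gd⁴/(8D³N_a) = (81.4×10³)(2.0⁴)/(8·22.0³·6) = 2.5482 N/mm
U = ½kδ² = 0.5 × 2.5482 × 29.5² = 1108.8 N·mm = 1.1088 J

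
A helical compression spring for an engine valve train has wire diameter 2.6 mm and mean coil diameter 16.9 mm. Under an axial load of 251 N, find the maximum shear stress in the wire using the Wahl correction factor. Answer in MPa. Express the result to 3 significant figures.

757 MPa

Spring index C = D/d = 16.9/2.6 = 6.5000
K_W = (4C−1)/(4C−4) + 0.615/C = 25.000/22.000 + 0.0946 = 1.2310
τ₀ = 8FD/(πd³) = 8·251·16.9/(π·2.6³) = 33935.2/55.217 = 614.58 MPa
τ_max = K·τ₀ = 1.2310 × 614.58 = 756.54 MPa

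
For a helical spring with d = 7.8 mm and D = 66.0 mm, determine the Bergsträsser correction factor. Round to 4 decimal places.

1.1621

C = D/d = 66.0/7.8 = 8.4615
K_B = (4C+2)/(4C−3) = 35.846/30.846 = 1.1621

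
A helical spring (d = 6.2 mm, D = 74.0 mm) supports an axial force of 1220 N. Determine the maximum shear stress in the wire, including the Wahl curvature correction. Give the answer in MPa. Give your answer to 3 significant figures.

1080 MPa

Spring index C = D/d = 74.0/6.2 = 11.9355
K_W = (4C−1)/(4C−4) + 0.615/C = 46.742/43.742 + 0.0515 = 1.1201
τ₀ = 8FD/(πd³) = 8·1220·74.0/(π·6.2³) = 722240/748.73 = 964.62 MPa
τ_max = K·τ₀ = 1.1201 × 964.62 = 1080.5 MPa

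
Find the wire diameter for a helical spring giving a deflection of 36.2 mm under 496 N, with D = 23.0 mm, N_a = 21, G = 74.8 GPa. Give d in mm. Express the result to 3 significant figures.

Required rate k = F/δ = 496/36.2 = 13.702 N/mm
d = (8D³N_a·k / G)^(1/4) = (8·23.0³·21·13.702 / (74.8×10³))^0.25
  = (374.42)^0.25 = 4.3989 mm

4.40 mm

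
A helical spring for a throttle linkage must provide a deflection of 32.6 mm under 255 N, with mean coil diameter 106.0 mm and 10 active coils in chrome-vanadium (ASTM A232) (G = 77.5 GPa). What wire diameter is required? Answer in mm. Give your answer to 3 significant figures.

Required rate k = F/δ = 255/32.6 = 7.8221 N/mm
d = (8D³N_a·k / G)^(1/4) = (8·106.0³·10·7.8221 / (77.5×10³))^0.25
  = (9616.8)^0.25 = 9.9028 mm

9.90 mm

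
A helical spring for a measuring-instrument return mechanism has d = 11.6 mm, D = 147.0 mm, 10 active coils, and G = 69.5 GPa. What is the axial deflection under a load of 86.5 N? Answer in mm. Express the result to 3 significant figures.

k = Gd⁴/(8D³N_a) = (69.5×10³)(11.6⁴)/(8·147.0³·10) = 4.9519 N/mm
δ = F/k = 86.5 / 4.9519 = 17.468 mm

17.5 mm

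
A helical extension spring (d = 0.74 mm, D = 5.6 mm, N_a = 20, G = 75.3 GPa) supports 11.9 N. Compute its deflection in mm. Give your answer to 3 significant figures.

14.8 mm

k = Gd⁴/(8D³N_a) = (75.3×10³)(0.74⁴)/(8·5.6³·20) = 0.8036 N/mm
δ = F/k = 11.9 / 0.8036 = 14.808 mm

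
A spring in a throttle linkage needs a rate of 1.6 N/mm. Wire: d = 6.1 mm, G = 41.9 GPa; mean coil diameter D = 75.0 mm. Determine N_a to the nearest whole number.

N_a = Gd⁴/(8D³k) = (41.9×10³ × 6.1⁴)/(8 × 75.0³ × 1.6)
    = 5.80141e+07 / 5.4e+06 = 10.74 → 11 coils

11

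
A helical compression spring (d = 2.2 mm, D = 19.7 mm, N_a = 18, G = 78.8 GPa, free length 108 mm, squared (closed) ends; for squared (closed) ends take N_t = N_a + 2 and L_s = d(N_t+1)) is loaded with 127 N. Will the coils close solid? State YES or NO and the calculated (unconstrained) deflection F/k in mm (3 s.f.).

k = Gd⁴/(8D³N_a) = (78.8×10³)(2.2⁴)/(8·19.7³·18) = 1.6767 N/mm
N_t = 20; L_s = 2.2·21 = 46.2 mm; δ_solid = L₀ − L_s = 108 − 46.2 = 61.8 mm
δ = F/k = 127/1.6767 = 75.744 mm
δ ≥ δ_solid → spring goes solid

YES, δ = 75.7 mm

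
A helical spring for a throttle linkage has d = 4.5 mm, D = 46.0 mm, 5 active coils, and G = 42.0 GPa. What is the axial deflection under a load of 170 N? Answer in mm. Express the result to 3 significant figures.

k = Gd⁴/(8D³N_a) = (42.0×10³)(4.5⁴)/(8·46.0³·5) = 4.4235 N/mm
δ = F/k = 170 / 4.4235 = 38.431 mm

38.4 mm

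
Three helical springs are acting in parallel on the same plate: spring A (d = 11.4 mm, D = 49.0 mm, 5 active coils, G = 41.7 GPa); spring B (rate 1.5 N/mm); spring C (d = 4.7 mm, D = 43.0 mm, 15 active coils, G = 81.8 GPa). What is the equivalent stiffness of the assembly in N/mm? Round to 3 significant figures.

k_A = Gd⁴/(8D³N_a) = (41.7×10³)(11.4⁴)/(8·49.0³·5) = 149.66 N/mm
k_C = Gd⁴/(8D³N_a) = (81.8×10³)(4.7⁴)/(8·43.0³·15) = 4.1837 N/mm
Parallel: k_eq = 149.66 + 1.5 + 4.1837 = 155.34 N/mm

155 N/mm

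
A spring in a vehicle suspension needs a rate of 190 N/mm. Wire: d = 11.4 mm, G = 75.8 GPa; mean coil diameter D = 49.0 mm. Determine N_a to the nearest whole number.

7

N_a = Gd⁴/(8D³k) = (75.8×10³ × 11.4⁴)/(8 × 49.0³ × 190)
    = 1.28023e+09 / 1.78826e+08 = 7.159 → 7 coils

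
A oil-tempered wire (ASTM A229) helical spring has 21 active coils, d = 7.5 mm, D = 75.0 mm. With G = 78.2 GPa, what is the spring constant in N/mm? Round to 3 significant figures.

3.49 N/mm

k = Gd⁴/(8D³N_a) = (78.2×10³ × 7.5⁴) / (8 × 75.0³ × 21)
  = 2.4743e+08 / 7.0875e+07 = 3.4911 N/mm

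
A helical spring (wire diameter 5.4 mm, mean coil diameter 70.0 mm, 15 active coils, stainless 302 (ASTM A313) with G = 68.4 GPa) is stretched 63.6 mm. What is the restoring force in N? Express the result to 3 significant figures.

k = Gd⁴/(8D³N_a) = (68.4×10³)(5.4⁴)/(8·70.0³·15) = 1.413 N/mm
F = k·δ = 1.413 × 63.6 = 89.87 N

89.9 N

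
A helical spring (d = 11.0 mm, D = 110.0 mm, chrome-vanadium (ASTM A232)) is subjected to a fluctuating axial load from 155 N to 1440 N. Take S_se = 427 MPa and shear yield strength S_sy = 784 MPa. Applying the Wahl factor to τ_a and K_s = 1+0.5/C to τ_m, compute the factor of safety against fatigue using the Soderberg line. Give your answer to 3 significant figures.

C = D/d = 110.0/11.0 = 10.0000; K_W = (4C−1)/(4C−4)+0.615/C = 1.1448; K_s = 1+0.5/C = 1.0500
F_a = (F_max−F_min)/2 = 642.5 N; F_m = (F_max+F_min)/2 = 797.5 N
τ_a = K_W·8F_aD/(πd³) = 1.1448 × 135.22 = 154.8 MPa
τ_m = K_s·8F_mD/(πd³) = 1.0500 × 167.84 = 176.23 MPa
Soderberg: 1/n_f = τ_a/S_se + τ_m/S_sy = 154.8/427 + 176.23/784 = 0.36253 + 0.22478 = 0.58731
n_f = 1/0.58731 = 1.703

1.70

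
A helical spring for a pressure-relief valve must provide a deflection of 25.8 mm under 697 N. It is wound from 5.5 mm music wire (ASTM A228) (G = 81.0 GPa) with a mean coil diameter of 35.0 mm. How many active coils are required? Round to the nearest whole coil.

8

Required rate k = F/δ = 697/25.8 = 27.016 N/mm
N_a = Gd⁴/(8D³k) = (81.0×10³ × 5.5⁴)/(8 × 35.0³ × 27.016)
    = 7.41201e+07 / 9.26632e+06 = 7.999 → 8 coils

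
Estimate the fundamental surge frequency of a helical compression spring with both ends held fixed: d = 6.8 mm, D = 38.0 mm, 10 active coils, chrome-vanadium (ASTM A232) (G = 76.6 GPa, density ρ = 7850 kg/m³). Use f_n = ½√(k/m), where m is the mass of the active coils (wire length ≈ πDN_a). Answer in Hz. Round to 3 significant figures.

166 Hz

k = Gd⁴/(8D³N_a) = (76.6×10³)(6.8⁴)/(8·38.0³·10) = 37.31 N/mm = 37310 N/m
Wire length L = πDN_a = π·38.0·10 = 1193.8 mm
m = ρ·(πd²/4)·L = 7850 × 36.317×10⁻⁶ m² × 1.1938 m = 0.34034 kg
f_n = ½√(k/m) = 0.5·√(37310/0.34034) = 0.5·√(1.0963e+05) = 165.55 Hz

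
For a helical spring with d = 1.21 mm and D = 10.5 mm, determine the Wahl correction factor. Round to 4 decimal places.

C = D/d = 10.5/1.21 = 8.6777
K_W = (4C−1)/(4C−4) + 0.615/C = 33.711/30.711 + 0.0709 = 1.1686

1.1686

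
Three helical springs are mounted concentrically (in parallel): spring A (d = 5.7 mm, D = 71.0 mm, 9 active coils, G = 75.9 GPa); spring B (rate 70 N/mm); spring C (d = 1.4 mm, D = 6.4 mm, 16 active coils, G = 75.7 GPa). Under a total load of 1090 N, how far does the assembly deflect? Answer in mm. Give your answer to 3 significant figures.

13.3 mm

k_A = Gd⁴/(8D³N_a) = (75.9×10³)(5.7⁴)/(8·71.0³·9) = 3.1091 N/mm
k_C = Gd⁴/(8D³N_a) = (75.7×10³)(1.4⁴)/(8·6.4³·16) = 8.6668 N/mm
Parallel: k_eq = 3.1091 + 70 + 8.6668 = 81.776 N/mm
δ = F/k_eq = 1090/81.776 = 13.329 mm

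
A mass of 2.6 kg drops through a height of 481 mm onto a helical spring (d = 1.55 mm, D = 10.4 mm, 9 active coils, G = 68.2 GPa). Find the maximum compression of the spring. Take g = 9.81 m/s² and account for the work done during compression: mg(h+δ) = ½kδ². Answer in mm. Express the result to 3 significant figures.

k = Gd⁴/(8D³N_a) = (68.2×10³)(1.55⁴)/(8·10.4³·9) = 4.8605 N/mm
W = mg = 2.6 × 9.81 = 25.506 N
½kδ² − Wδ − Wh = 0 → δ = (W + √(W² + 2kWh))/k
δ = (25.506 + √(650.56 + 119260))/4.8605 = (25.506 + 346.28)/4.8605 = 76.492 mm

76.5 mm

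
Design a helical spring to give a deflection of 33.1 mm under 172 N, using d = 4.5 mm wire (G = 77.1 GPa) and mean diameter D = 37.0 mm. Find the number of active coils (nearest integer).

Required rate k = F/δ = 172/33.1 = 5.1964 N/mm
N_a = Gd⁴/(8D³k) = (77.1×10³ × 4.5⁴)/(8 × 37.0³ × 5.1964)
    = 3.16158e+07 / 2.1057e+06 = 15.01 → 15 coils

15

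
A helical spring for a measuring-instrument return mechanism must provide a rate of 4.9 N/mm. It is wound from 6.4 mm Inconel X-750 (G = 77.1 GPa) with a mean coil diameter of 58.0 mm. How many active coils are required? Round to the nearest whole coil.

N_a = Gd⁴/(8D³k) = (77.1×10³ × 6.4⁴)/(8 × 58.0³ × 4.9)
    = 1.29352e+08 / 7.64839e+06 = 16.91 → 17 coils

17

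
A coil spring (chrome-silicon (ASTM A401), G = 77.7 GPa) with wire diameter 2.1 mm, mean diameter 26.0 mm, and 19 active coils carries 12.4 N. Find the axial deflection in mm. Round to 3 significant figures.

21.9 mm

k = Gd⁴/(8D³N_a) = (77.7×10³)(2.1⁴)/(8·26.0³·19) = 0.56563 N/mm
δ = F/k = 12.4 / 0.56563 = 21.922 mm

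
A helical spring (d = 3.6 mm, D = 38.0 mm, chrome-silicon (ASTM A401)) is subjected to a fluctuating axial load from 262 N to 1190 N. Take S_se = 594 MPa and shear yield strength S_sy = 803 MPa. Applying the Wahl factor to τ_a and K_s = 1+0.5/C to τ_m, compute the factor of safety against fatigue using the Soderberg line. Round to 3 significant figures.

C = D/d = 38.0/3.6 = 10.5556; K_W = (4C−1)/(4C−4)+0.615/C = 1.1368; K_s = 1+0.5/C = 1.0474
F_a = (F_max−F_min)/2 = 464 N; F_m = (F_max+F_min)/2 = 726 N
τ_a = K_W·8F_aD/(πd³) = 1.1368 × 962.35 = 1094 MPa
τ_m = K_s·8F_mD/(πd³) = 1.0474 × 1505.7 = 1577.1 MPa
Soderberg: 1/n_f = τ_a/S_se + τ_m/S_sy = 1094/594 + 1577.1/803 = 1.84168 + 1.96398 = 3.8057
n_f = 1/3.8057 = 0.2628

0.263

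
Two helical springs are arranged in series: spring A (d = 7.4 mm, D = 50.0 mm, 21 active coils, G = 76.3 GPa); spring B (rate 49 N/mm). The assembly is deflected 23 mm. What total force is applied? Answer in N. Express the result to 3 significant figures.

k_A = Gd⁴/(8D³N_a) = (76.3×10³)(7.4⁴)/(8·50.0³·21) = 10.895 N/mm
Series: 1/k_eq = 1/10.895 + 1/49 = 0.11219; k_eq = 8.9133 N/mm
F = k_eq·δ = 8.9133·23 = 205.01 N

205 N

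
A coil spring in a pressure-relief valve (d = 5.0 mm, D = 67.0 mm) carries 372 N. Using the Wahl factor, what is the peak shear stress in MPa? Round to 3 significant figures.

Spring index C = D/d = 67.0/5.0 = 13.4000
K_W = (4C−1)/(4C−4) + 0.615/C = 52.600/49.600 + 0.0459 = 1.1064
τ₀ = 8FD/(πd³) = 8·372·67.0/(π·5.0³) = 199392/392.7 = 507.75 MPa
τ_max = K·τ₀ = 1.1064 × 507.75 = 561.76 MPa

562 MPa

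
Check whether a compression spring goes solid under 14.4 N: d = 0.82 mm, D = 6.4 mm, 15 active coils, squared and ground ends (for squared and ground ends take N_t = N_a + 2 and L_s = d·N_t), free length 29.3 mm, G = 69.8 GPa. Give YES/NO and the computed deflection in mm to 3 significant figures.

k = Gd⁴/(8D³N_a) = (69.8×10³)(0.82⁴)/(8·6.4³·15) = 1.0032 N/mm
N_t = 17; L_s = 0.82·17 = 13.94 mm; δ_solid = L₀ − L_s = 29.3 − 13.94 = 15.36 mm
δ = F/k = 14.4/1.0032 = 14.354 mm
δ < δ_solid → spring does not go solid

NO, δ = 14.4 mm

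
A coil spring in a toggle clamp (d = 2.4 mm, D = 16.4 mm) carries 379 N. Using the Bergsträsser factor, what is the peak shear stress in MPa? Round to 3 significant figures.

Spring index C = D/d = 16.4/2.4 = 6.8333
K_B = (4C+2)/(4C−3) = 29.333/24.333 = 1.2055
τ₀ = 8FD/(πd³) = 8·379·16.4/(π·2.4³) = 49724.8/43.429 = 1145 MPa
τ_max = K·τ₀ = 1.2055 × 1145 = 1380.2 MPa

1380 MPa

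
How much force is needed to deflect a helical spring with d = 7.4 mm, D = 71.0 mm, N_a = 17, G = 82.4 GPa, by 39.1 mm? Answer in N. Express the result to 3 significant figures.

k = Gd⁴/(8D³N_a) = (82.4×10³)(7.4⁴)/(8·71.0³·17) = 5.0762 N/mm
F = k·δ = 5.0762 × 39.1 = 198.48 N

198 N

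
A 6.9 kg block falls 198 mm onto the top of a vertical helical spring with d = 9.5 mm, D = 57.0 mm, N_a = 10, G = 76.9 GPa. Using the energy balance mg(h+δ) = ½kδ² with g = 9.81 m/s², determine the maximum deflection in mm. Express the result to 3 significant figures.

26.8 mm

k = Gd⁴/(8D³N_a) = (76.9×10³)(9.5⁴)/(8·57.0³·10) = 42.277 N/mm
W = mg = 6.9 × 9.81 = 67.689 N
½kδ² − Wδ − Wh = 0 → δ = (W + √(W² + 2kWh))/k
δ = (67.689 + √(4581.8 + 1.13323e+06))/42.277 = (67.689 + 1066.7)/42.277 = 26.832 mm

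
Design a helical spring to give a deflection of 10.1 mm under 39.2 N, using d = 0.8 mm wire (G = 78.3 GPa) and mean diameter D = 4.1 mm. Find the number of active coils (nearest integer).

Required rate k = F/δ = 39.2/10.1 = 3.8812 N/mm
N_a = Gd⁴/(8D³k) = (78.3×10³ × 0.8⁴)/(8 × 4.1³ × 3.8812)
    = 32071.7 / 2139.96 = 14.99 → 15 coils

15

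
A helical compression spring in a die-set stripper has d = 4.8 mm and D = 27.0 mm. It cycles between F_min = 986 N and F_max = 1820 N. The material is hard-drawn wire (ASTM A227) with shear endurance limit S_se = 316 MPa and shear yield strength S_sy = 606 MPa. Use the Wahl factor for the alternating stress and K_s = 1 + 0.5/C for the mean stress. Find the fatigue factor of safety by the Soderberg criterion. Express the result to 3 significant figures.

0.383

C = D/d = 27.0/4.8 = 5.6250; K_W = (4C−1)/(4C−4)+0.615/C = 1.2715; K_s = 1+0.5/C = 1.0889
F_a = (F_max−F_min)/2 = 417 N; F_m = (F_max+F_min)/2 = 1403 N
τ_a = K_W·8F_aD/(πd³) = 1.2715 × 259.25 = 329.63 MPa
τ_m = K_s·8F_mD/(πd³) = 1.0889 × 872.24 = 949.78 MPa
Soderberg: 1/n_f = τ_a/S_se + τ_m/S_sy = 329.63/316 + 949.78/606 = 1.04314 + 1.56729 = 2.6104
n_f = 1/2.6104 = 0.3831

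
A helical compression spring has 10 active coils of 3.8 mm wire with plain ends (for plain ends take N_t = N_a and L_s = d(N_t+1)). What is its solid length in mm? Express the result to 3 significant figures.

41.8 mm

plain ends: N_t = N_a = 10
L_s = d·(N_t+1) = 3.8 × 11 = 41.8 mm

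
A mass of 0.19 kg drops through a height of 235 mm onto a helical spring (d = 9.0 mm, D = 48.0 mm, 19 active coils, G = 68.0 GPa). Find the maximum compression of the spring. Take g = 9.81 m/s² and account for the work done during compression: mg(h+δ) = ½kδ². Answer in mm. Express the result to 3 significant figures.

5.82 mm

k = Gd⁴/(8D³N_a) = (68.0×10³)(9.0⁴)/(8·48.0³·19) = 26.541 N/mm
W = mg = 0.19 × 9.81 = 1.8639 N
½kδ² − Wδ − Wh = 0 → δ = (W + √(W² + 2kWh))/k
δ = (1.8639 + √(3.4741 + 23250.5))/26.541 = (1.8639 + 152.49)/26.541 = 5.8158 mm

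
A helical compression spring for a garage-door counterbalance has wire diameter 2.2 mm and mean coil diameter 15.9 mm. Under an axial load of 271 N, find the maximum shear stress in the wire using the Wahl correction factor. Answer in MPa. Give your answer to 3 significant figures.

Spring index C = D/d = 15.9/2.2 = 7.2273
K_W = (4C−1)/(4C−4) + 0.615/C = 27.909/24.909 + 0.0851 = 1.2055
τ₀ = 8FD/(πd³) = 8·271·15.9/(π·2.2³) = 34471.2/33.452 = 1030.5 MPa
τ_max = K·τ₀ = 1.2055 × 1030.5 = 1242.3 MPa

1240 MPa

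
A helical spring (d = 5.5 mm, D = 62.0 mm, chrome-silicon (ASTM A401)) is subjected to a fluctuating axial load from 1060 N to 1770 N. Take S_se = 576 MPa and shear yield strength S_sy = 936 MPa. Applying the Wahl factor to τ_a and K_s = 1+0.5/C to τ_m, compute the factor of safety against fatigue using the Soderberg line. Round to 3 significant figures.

C = D/d = 62.0/5.5 = 11.2727; K_W = (4C−1)/(4C−4)+0.615/C = 1.1276; K_s = 1+0.5/C = 1.0444
F_a = (F_max−F_min)/2 = 355 N; F_m = (F_max+F_min)/2 = 1415 N
τ_a = K_W·8F_aD/(πd³) = 1.1276 × 336.88 = 379.85 MPa
τ_m = K_s·8F_mD/(πd³) = 1.0444 × 1342.8 = 1402.3 MPa
Soderberg: 1/n_f = τ_a/S_se + τ_m/S_sy = 379.85/576 + 1402.3/936 = 0.65946 + 1.49821 = 2.1577
n_f = 1/2.1577 = 0.4635

0.463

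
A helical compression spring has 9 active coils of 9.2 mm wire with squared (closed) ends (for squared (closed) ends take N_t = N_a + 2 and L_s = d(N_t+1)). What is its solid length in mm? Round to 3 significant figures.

squared (closed) ends: N_t = N_a + 2 = 9 + 2 = 11
L_s = d·(N_t+1) = 9.2 × 12 = 110.4 mm

110 mm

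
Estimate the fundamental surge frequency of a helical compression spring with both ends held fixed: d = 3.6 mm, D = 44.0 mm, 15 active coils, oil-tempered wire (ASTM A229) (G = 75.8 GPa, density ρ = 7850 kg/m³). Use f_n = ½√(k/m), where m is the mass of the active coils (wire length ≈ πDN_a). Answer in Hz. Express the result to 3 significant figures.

k = Gd⁴/(8D³N_a) = (75.8×10³)(3.6⁴)/(8·44.0³·15) = 1.2455 N/mm = 1245.5 N/m
Wire length L = πDN_a = π·44.0·15 = 2073.5 mm
m = ρ·(πd²/4)·L = 7850 × 10.179×10⁻⁶ m² × 2.0735 m = 0.16568 kg
f_n = ½√(k/m) = 0.5·√(1245.5/0.16568) = 0.5·√(7517.6) = 43.352 Hz

43.4 Hz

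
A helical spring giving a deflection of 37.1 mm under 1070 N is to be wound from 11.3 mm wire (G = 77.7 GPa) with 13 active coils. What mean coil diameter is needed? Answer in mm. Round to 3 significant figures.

75.0 mm

Required rate k = F/δ = 1070/37.1 = 28.841 N/mm
D = (Gd⁴/(8N_a·k))^(1/3) = (77.7×10³·11.3⁴/(8·13·28.841))^(1/3)
  = (422369)^(1/3) = 75.0292 mm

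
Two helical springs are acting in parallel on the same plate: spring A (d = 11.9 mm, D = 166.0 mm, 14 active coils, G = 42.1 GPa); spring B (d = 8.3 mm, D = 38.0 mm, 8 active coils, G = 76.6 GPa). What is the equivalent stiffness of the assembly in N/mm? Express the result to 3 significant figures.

105 N/mm

k_A = Gd⁴/(8D³N_a) = (42.1×10³)(11.9⁴)/(8·166.0³·14) = 1.6479 N/mm
k_B = Gd⁴/(8D³N_a) = (76.6×10³)(8.3⁴)/(8·38.0³·8) = 103.52 N/mm
Parallel: k_eq = 1.6479 + 103.52 = 105.16 N/mm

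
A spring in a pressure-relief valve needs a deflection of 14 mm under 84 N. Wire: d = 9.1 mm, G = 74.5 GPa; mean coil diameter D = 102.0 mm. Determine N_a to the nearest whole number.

10

Required rate k = F/δ = 84/14 = 6 N/mm
N_a = Gd⁴/(8D³k) = (74.5×10³ × 9.1⁴)/(8 × 102.0³ × 6)
    = 5.10883e+08 / 5.0938e+07 = 10.03 → 10 coils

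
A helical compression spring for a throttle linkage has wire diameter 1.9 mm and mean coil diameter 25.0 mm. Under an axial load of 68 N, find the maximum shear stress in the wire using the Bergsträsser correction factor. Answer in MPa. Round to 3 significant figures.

Spring index C = D/d = 25.0/1.9 = 13.1579
K_B = (4C+2)/(4C−3) = 54.632/49.632 = 1.1007
τ₀ = 8FD/(πd³) = 8·68·25.0/(π·1.9³) = 13600/21.548 = 631.14 MPa
τ_max = K·τ₀ = 1.1007 × 631.14 = 694.73 MPa

695 MPa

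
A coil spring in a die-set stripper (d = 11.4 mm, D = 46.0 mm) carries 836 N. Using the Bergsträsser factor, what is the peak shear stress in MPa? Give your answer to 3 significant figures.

Spring index C = D/d = 46.0/11.4 = 4.0351
K_B = (4C+2)/(4C−3) = 18.140/13.140 = 1.3805
τ₀ = 8FD/(πd³) = 8·836·46.0/(π·11.4³) = 307648/4654.4 = 66.098 MPa
τ_max = K·τ₀ = 1.3805 × 66.098 = 91.249 MPa

91.2 MPa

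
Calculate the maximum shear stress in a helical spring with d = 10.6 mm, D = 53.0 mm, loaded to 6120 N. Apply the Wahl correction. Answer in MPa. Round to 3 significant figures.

Spring index C = D/d = 53.0/10.6 = 5.0000
K_W = (4C−1)/(4C−4) + 0.615/C = 19.000/16.000 + 0.1230 = 1.3105
τ₀ = 8FD/(πd³) = 8·6120·53.0/(π·10.6³) = 2.59488e+06/3741.7 = 693.51 MPa
τ_max = K·τ₀ = 1.3105 × 693.51 = 908.84 MPa

909 MPa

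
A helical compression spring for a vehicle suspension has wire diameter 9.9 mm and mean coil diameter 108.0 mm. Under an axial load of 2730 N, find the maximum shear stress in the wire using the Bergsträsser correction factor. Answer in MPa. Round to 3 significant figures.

869 MPa

Spring index C = D/d = 108.0/9.9 = 10.9091
K_B = (4C+2)/(4C−3) = 45.636/40.636 = 1.1230
τ₀ = 8FD/(πd³) = 8·2730·108.0/(π·9.9³) = 2.35872e+06/3048.3 = 773.79 MPa
τ_max = K·τ₀ = 1.1230 × 773.79 = 868.99 MPa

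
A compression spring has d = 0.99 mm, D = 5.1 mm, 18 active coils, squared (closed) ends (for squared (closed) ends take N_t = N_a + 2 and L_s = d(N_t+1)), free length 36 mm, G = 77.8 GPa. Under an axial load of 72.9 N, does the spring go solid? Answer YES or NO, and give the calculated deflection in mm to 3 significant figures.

YES, δ = 18.6 mm

k = Gd⁴/(8D³N_a) = (77.8×10³)(0.99⁴)/(8·5.1³·18) = 3.9124 N/mm
N_t = 20; L_s = 0.99·21 = 20.79 mm; δ_solid = L₀ − L_s = 36 − 20.79 = 15.21 mm
δ = F/k = 72.9/3.9124 = 18.633 mm
δ ≥ δ_solid → spring goes solid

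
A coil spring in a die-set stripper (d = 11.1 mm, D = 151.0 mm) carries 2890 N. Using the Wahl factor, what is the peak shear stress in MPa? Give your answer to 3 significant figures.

Spring index C = D/d = 151.0/11.1 = 13.6036
K_W = (4C−1)/(4C−4) + 0.615/C = 53.414/50.414 + 0.0452 = 1.1047
τ₀ = 8FD/(πd³) = 8·2890·151.0/(π·11.1³) = 3.49112e+06/4296.5 = 812.54 MPa
τ_max = K·τ₀ = 1.1047 × 812.54 = 897.63 MPa

898 MPa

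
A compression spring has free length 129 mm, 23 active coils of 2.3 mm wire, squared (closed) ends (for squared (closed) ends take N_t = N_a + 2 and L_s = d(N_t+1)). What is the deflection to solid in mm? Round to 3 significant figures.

N_t = 25; L_s = 2.3·26 = 59.8 mm
δ_solid = L₀ − L_s = 129 − 59.8 = 69.2 mm

69.2 mm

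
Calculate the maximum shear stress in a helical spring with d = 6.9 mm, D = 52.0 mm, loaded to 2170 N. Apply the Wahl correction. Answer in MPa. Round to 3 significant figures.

Spring index C = D/d = 52.0/6.9 = 7.5362
K_W = (4C−1)/(4C−4) + 0.615/C = 29.145/26.145 + 0.0816 = 1.1964
τ₀ = 8FD/(πd³) = 8·2170·52.0/(π·6.9³) = 902720/1032 = 874.69 MPa
τ_max = K·τ₀ = 1.1964 × 874.69 = 1046.4 MPa

1050 MPa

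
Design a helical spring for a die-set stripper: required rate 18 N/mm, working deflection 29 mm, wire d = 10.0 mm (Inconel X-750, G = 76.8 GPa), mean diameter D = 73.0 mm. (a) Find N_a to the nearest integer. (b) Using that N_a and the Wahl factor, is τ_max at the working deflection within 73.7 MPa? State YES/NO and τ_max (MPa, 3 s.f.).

(a) 14 coils; (b) NO, τ_max = 114 MPa

N_a = Gd⁴/(8D³k) = (76.8×10³)(10.0⁴)/(8·73.0³·18) = 13.71 → N_a = 14
Actual rate k = Gd⁴/(8D³·14) = 17.627 N/mm
Working load F = kδ = 17.627·29 = 511.18 N
C = 73.0/10.0 = 7.3000; K_W = (4C−1)/(4C−4)+0.615/C = 1.2033
τ_max = K_W·8FD/(πd³) = 1.2033·95.024 = 114.34 MPa
τ_max > 73.7 MPa → exceeds allowable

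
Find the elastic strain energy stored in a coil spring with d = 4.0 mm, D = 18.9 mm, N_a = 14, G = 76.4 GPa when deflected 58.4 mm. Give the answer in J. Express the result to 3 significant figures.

k = Gd⁴/(8D³N_a) = (76.4×10³)(4.0⁴)/(8·18.9³·14) = 25.866 N/mm
U = ½kδ² = 0.5 × 25.866 × 58.4² = 44109 N·mm = 44.109 J

44.1 J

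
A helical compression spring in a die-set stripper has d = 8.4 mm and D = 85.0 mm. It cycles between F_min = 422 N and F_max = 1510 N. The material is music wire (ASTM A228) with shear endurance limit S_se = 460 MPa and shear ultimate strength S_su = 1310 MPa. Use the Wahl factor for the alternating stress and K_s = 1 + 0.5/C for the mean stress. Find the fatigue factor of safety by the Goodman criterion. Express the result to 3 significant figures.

1.29

C = D/d = 85.0/8.4 = 10.1190; K_W = (4C−1)/(4C−4)+0.615/C = 1.1430; K_s = 1+0.5/C = 1.0494
F_a = (F_max−F_min)/2 = 544 N; F_m = (F_max+F_min)/2 = 966 N
τ_a = K_W·8F_aD/(πd³) = 1.1430 × 198.66 = 227.08 MPa
τ_m = K_s·8F_mD/(πd³) = 1.0494 × 352.78 = 370.21 MPa
Goodman: 1/n_f = τ_a/S_se + τ_m/S_su = 227.08/460 + 370.21/1310 = 0.49365 + 0.28260 = 0.77625
n_f = 1/0.77625 = 1.288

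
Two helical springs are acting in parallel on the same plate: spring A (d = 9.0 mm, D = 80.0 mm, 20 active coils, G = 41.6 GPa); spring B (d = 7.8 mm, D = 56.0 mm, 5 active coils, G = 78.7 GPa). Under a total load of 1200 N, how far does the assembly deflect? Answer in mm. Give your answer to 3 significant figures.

26.8 mm

k_A = Gd⁴/(8D³N_a) = (41.6×10³)(9.0⁴)/(8·80.0³·20) = 3.3318 N/mm
k_B = Gd⁴/(8D³N_a) = (78.7×10³)(7.8⁴)/(8·56.0³·5) = 41.47 N/mm
Parallel: k_eq = 3.3318 + 41.47 = 44.801 N/mm
δ = F/k_eq = 1200/44.801 = 26.785 mm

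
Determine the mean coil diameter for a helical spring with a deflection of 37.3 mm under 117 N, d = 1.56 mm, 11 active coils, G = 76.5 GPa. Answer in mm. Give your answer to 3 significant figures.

11.8 mm

Required rate k = F/δ = 117/37.3 = 3.1367 N/mm
D = (Gd⁴/(8N_a·k))^(1/3) = (76.5×10³·1.56⁴/(8·11·3.1367))^(1/3)
  = (1641.35)^(1/3) = 11.7960 mm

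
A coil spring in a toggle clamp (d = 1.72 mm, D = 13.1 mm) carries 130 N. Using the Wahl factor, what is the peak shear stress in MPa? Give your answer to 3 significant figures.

Spring index C = D/d = 13.1/1.72 = 7.6163
K_W = (4C−1)/(4C−4) + 0.615/C = 29.465/26.465 + 0.0807 = 1.1941
τ₀ = 8FD/(πd³) = 8·130·13.1/(π·1.72³) = 13624/15.986 = 852.25 MPa
τ_max = K·τ₀ = 1.1941 × 852.25 = 1017.7 MPa

1020 MPa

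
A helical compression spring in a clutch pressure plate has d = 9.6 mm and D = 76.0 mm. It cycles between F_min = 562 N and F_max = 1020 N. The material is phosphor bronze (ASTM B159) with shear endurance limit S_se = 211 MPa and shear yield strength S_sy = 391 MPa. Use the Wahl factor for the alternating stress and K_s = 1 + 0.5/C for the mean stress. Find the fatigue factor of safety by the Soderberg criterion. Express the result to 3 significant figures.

1.33

C = D/d = 76.0/9.6 = 7.9167; K_W = (4C−1)/(4C−4)+0.615/C = 1.1861; K_s = 1+0.5/C = 1.0632
F_a = (F_max−F_min)/2 = 229 N; F_m = (F_max+F_min)/2 = 791 N
τ_a = K_W·8F_aD/(πd³) = 1.1861 × 50.093 = 59.416 MPa
τ_m = K_s·8F_mD/(πd³) = 1.0632 × 173.03 = 183.96 MPa
Soderberg: 1/n_f = τ_a/S_se + τ_m/S_sy = 59.416/211 + 183.96/391 = 0.28159 + 0.47048 = 0.75207
n_f = 1/0.75207 = 1.33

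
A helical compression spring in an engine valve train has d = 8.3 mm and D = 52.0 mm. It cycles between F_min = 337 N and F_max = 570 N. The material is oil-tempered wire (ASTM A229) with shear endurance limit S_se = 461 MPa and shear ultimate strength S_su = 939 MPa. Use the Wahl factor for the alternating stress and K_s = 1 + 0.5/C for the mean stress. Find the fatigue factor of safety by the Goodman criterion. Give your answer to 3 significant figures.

C = D/d = 52.0/8.3 = 6.2651; K_W = (4C−1)/(4C−4)+0.615/C = 1.2406; K_s = 1+0.5/C = 1.0798
F_a = (F_max−F_min)/2 = 116.5 N; F_m = (F_max+F_min)/2 = 453.5 N
τ_a = K_W·8F_aD/(πd³) = 1.2406 × 26.98 = 33.471 MPa
τ_m = K_s·8F_mD/(πd³) = 1.0798 × 105.02 = 113.41 MPa
Goodman: 1/n_f = τ_a/S_se + τ_m/S_su = 33.471/461 + 113.41/939 = 0.07261 + 0.12077 = 0.19338
n_f = 1/0.19338 = 5.171

5.17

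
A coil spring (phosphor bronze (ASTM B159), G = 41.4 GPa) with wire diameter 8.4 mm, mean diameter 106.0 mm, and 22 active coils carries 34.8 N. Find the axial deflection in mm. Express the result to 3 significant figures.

k = Gd⁴/(8D³N_a) = (41.4×10³)(8.4⁴)/(8·106.0³·22) = 0.9833 N/mm
δ = F/k = 34.8 / 0.9833 = 35.391 mm

35.4 mm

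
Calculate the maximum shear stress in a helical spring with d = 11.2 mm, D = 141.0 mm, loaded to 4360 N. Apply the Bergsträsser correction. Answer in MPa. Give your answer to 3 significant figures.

1230 MPa

Spring index C = D/d = 141.0/11.2 = 12.5893
K_B = (4C+2)/(4C−3) = 52.357/47.357 = 1.1056
τ₀ = 8FD/(πd³) = 8·4360·141.0/(π·11.2³) = 4.91808e+06/4413.7 = 1114.3 MPa
τ_max = K·τ₀ = 1.1056 × 1114.3 = 1231.9 MPa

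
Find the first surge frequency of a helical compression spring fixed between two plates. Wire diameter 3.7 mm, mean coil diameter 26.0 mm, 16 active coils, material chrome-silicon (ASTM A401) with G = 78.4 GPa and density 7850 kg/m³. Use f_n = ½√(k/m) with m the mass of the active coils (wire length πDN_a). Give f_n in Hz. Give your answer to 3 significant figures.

k = Gd⁴/(8D³N_a) = (78.4×10³)(3.7⁴)/(8·26.0³·16) = 6.5312 N/mm = 6531.2 N/m
Wire length L = πDN_a = π·26.0·16 = 1306.9 mm
m = ρ·(πd²/4)·L = 7850 × 10.752×10⁻⁶ m² × 1.3069 m = 0.11031 kg
f_n = ½√(k/m) = 0.5·√(6531.2/0.11031) = 0.5·√(59209) = 121.66 Hz

122 Hz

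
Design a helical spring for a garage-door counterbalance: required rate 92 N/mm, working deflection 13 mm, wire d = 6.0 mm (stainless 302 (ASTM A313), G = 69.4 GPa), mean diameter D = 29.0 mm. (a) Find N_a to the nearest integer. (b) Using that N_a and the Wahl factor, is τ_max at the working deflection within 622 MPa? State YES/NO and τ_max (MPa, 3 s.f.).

(a) 5 coils; (b) YES, τ_max = 542 MPa

N_a = Gd⁴/(8D³k) = (69.4×10³)(6.0⁴)/(8·29.0³·92) = 5.011 → N_a = 5
Actual rate k = Gd⁴/(8D³·5) = 92.196 N/mm
Working load F = kδ = 92.196·13 = 1198.5 N
C = 29.0/6.0 = 4.8333; K_W = (4C−1)/(4C−4)+0.615/C = 1.3229
τ_max = K_W·8FD/(πd³) = 1.3229·409.77 = 542.08 MPa
τ_max ≤ 622 MPa → acceptable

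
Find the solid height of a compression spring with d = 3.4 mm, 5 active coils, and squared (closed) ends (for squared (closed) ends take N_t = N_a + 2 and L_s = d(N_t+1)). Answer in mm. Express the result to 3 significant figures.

27.2 mm

squared (closed) ends: N_t = N_a + 2 = 5 + 2 = 7
L_s = d·(N_t+1) = 3.4 × 8 = 27.2 mm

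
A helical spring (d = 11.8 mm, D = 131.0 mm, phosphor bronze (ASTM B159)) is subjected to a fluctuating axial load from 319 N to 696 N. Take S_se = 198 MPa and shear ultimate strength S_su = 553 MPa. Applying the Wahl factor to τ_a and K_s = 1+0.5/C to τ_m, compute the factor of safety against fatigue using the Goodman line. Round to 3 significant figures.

C = D/d = 131.0/11.8 = 11.1017; K_W = (4C−1)/(4C−4)+0.615/C = 1.1296; K_s = 1+0.5/C = 1.0450
F_a = (F_max−F_min)/2 = 188.5 N; F_m = (F_max+F_min)/2 = 507.5 N
τ_a = K_W·8F_aD/(πd³) = 1.1296 × 38.272 = 43.233 MPa
τ_m = K_s·8F_mD/(πd³) = 1.0450 × 103.04 = 107.68 MPa
Goodman: 1/n_f = τ_a/S_se + τ_m/S_su = 43.233/198 + 107.68/553 = 0.21835 + 0.19472 = 0.41307
n_f = 1/0.41307 = 2.421

2.42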